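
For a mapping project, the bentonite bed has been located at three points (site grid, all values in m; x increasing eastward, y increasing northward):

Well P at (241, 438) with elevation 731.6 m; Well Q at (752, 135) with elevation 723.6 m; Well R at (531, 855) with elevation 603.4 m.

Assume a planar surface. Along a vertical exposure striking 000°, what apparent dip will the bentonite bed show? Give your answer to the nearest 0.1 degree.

Two edge vectors: Well P→Well Q = (511, -303, -8), Well P→Well R = (290, 417, -128.2).
Normal n = (Well P→Well Q) × (Well P→Well R) = (42180.6, 63190.2, 300957).
So ∂z/∂x = −n_x/n_z = −0.14015 and ∂z/∂y = −n_y/n_z = −0.20996.
Unit vector along 000° is (sin 0°, cos 0°) = (0.0000, 1.0000).
Slope in that direction = a·(0.0000) + b·(1.0000) = −0.20996.
Apparent dip = arctan|0.20996| = 11.9° (true dip is 14.2°, so apparent ≤ true as expected).

11.9°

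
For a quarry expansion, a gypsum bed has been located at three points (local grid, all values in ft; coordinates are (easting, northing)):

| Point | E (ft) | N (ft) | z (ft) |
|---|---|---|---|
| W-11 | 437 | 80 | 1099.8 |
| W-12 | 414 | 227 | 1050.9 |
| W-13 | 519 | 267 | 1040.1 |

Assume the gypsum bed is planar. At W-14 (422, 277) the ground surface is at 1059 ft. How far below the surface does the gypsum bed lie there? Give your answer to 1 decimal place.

24.4 ft

Two edge vectors: W-11→W-12 = (-23, 147, -48.9), W-11→W-13 = (82, 187, -59.7).
Normal n = (W-11→W-12) × (W-11→W-13) = (368.4, -5382.9, -16355).
So ∂z/∂E = −n_x/n_z = 0.02253 and ∂z/∂N = −n_y/n_z = −0.32913.
Intercept c from W-11: 1099.8 − 9.84 + 26.33 = 1116.29.
At (422, 277): z_contact = 9.51 − 91.17 + 1116.29 = 1034.62 ft.
Depth below ground = 1059 − 1034.62 = 24.4 ft.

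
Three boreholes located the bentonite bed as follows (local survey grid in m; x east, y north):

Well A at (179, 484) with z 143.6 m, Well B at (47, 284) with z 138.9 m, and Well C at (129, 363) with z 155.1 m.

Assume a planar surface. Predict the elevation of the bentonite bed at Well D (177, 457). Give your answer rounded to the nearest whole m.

151 m

Two edge vectors: Well A→Well B = (-132, -200, -4.7), Well A→Well C = (-50, -121, 11.5).
Normal n = (Well A→Well B) × (Well A→Well C) = (-2868.7, 1753, 5972).
So ∂z/∂x = −n_x/n_z = 0.48036 and ∂z/∂y = −n_y/n_z = −0.29354.
Intercept c from Well A: 143.6 − 85.98 + 142.07 = 199.69.
At (177, 457): z = 85.0 − 134.1 + 199.69 = 150.6 m.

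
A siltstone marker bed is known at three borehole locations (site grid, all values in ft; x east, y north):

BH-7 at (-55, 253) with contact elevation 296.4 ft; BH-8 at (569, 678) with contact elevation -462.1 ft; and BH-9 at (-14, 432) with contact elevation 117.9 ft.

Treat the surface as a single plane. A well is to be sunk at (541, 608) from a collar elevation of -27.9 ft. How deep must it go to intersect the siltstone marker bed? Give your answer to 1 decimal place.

356.8 ft

Two edge vectors: BH-7→BH-8 = (624, 425, -758.5), BH-7→BH-9 = (41, 179, -178.5).
Normal n = (BH-7→BH-8) × (BH-7→BH-9) = (59909, 80285.5, 94271).
So ∂z/∂x = −n_x/n_z = −0.63550 and ∂z/∂y = −n_y/n_z = −0.85165.
Intercept c from BH-7: 296.4 − 34.95 + 215.47 = 476.91.
At (541, 608): z_contact = −343.80 − 517.80 + 476.91 = -384.69 ft.
Depth below ground = -27.9 − (-384.69) = 356.8 ft.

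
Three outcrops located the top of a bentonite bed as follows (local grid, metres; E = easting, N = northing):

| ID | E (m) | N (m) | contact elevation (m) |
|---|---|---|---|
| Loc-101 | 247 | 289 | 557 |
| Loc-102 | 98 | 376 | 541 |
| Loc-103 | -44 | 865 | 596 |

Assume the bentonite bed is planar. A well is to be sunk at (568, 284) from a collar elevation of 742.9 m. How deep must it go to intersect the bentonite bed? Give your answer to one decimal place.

Two edge vectors: Loc-101→Loc-102 = (-149, 87, -16), Loc-101→Loc-103 = (-291, 576, 39).
Normal n = (Loc-101→Loc-102) × (Loc-101→Loc-103) = (12609, 10467, -60507).
So ∂z/∂E = −n_x/n_z = 0.20839 and ∂z/∂N = −n_y/n_z = 0.17299.
Intercept c from Loc-101: 557 − 51.47 − 49.99 = 455.53.
At (568, 284): z_contact = 118.37 + 49.13 + 455.53 = 623.03 m.
Depth below ground = 742.9 − 623.03 = 119.9 m.

119.9 m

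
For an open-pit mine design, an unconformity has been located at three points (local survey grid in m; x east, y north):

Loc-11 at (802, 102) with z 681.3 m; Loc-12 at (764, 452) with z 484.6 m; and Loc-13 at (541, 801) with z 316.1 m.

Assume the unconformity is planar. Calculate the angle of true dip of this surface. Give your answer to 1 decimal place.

30.8°

Two edge vectors: Loc-11→Loc-12 = (-38, 350, -196.7), Loc-11→Loc-13 = (-261, 699, -365.2).
Normal n = (Loc-11→Loc-12) × (Loc-11→Loc-13) = (9673.3, 37461.1, 64788).
So ∂z/∂x = −n_x/n_z = −0.14931 and ∂z/∂y = −n_y/n_z = −0.57821.
Gradient magnitude |∇z| = √(a² + b²) = √(0.02229 + 0.33433) = 0.59718.
True dip = arctan(0.59718) = 30.8°, dipping toward NNE (azimuth ≈ 014°).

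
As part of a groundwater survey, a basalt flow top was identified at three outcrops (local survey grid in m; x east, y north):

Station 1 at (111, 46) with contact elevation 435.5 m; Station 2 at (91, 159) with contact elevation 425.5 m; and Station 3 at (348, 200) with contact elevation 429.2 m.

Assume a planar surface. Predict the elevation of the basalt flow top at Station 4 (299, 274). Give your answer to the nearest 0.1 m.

Two edge vectors: Station 1→Station 2 = (-20, 113, -10), Station 1→Station 3 = (237, 154, -6.3).
Normal n = (Station 1→Station 2) × (Station 1→Station 3) = (828.1, -2496, -29861).
So ∂z/∂x = −n_x/n_z = 0.02773 and ∂z/∂y = −n_y/n_z = −0.08359.
Intercept c from Station 1: 435.5 − 3.08 + 3.85 = 436.27.
At (299, 274): z = 8.3 − 22.9 + 436.27 = 421.7 m.

421.7 m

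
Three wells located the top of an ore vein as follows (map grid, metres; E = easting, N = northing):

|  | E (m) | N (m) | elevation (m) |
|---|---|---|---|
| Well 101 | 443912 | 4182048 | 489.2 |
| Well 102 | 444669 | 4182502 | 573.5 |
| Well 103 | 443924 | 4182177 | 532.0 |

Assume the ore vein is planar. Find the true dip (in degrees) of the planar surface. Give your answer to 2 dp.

Two edge vectors: Well 101→Well 102 = (757, 454, 84.3), Well 101→Well 103 = (12, 129, 42.8).
Normal n = (Well 101→Well 102) × (Well 101→Well 103) = (8556.5, -31388, 92205).
So ∂z/∂E = −n_x/n_z = −0.09280 and ∂z/∂N = −n_y/n_z = 0.34042.
Gradient magnitude |∇z| = √(a² + b²) = √(0.00861 + 0.11588) = 0.35284.
True dip = arctan(0.35284) = 19.43°, dipping toward SSE (azimuth ≈ 165°).

19.43°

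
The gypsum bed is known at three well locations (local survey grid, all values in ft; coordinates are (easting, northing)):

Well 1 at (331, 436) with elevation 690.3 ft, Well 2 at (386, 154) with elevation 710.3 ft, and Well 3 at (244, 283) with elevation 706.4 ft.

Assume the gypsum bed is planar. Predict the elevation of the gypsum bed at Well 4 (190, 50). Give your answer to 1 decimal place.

727.4 ft

Let the plane be z = a·E + b·N + c.
Well 2−Well 1: 55a − 282b = 20;  Well 3−Well 1: −87a − 153b = 16.1.
Solving gives a = −0.04492, b = −0.07968.
Then c = 690.3 − a·331 − b·436 = 739.91.
At (190, 50): z = −8.5 − 4.0 + 739.91 = 727.4 ft.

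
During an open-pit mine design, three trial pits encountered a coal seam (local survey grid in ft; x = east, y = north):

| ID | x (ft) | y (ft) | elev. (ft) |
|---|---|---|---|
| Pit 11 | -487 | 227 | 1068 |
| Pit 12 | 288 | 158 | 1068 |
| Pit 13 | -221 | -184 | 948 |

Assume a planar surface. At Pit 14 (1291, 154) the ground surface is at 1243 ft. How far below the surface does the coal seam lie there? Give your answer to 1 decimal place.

148.6 ft

Two edge vectors: Pit 11→Pit 12 = (775, -69, 0), Pit 11→Pit 13 = (266, -411, -120).
Normal n = (Pit 11→Pit 12) × (Pit 11→Pit 13) = (8280, 93000, -300171).
So ∂z/∂x = −n_x/n_z = 0.027584 and ∂z/∂y = −n_y/n_z = 0.309823.
Intercept c from Pit 11: 1068 + 13.43 − 70.33 = 1011.10.
At (1291, 154): z_contact = 35.61 + 47.71 + 1011.10 = 1094.43 ft.
Depth below ground = 1243 − 1094.43 = 148.6 ft.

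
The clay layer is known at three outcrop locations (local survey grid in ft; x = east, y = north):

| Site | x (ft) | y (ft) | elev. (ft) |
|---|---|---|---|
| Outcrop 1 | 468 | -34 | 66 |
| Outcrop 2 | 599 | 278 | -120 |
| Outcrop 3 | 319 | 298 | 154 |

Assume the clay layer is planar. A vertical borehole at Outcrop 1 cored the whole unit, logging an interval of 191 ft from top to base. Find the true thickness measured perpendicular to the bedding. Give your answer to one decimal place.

134.5 ft

Let the plane be z = a·x + b·y + c.
Outcrop 2−Outcrop 1: 131a + 312b = −186;  Outcrop 3−Outcrop 1: −149a + 332b = 88.
Solving gives a = −0.99142, b = −0.17988.
|∇z| = √(a²+b²) = 1.00761, so dip δ = arctan(1.00761) = 45.22°.
True thickness = vertical thickness × cos δ = 191 × cos 45.22° = 134.5 ft.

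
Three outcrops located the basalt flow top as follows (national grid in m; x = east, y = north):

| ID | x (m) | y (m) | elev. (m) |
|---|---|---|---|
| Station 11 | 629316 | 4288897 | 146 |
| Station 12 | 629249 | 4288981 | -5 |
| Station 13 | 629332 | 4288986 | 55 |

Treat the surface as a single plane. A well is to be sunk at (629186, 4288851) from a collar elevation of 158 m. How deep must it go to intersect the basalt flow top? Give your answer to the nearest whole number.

Let the plane be z = a·x + b·y + c.
Station 12−Station 11: −67a + 84b = −151;  Station 13−Station 11: 16a + 89b = −91.
Solving gives a = 0.79307513, b = −1.16504721.
Then c = 146 − a·629316 − b·4288897 = 4497818.63.
At (629186, 4288851): z_contact = 498991.8 − 4996713.9 + 4497818.63 = 96.5 m.
Depth below ground = 158 − 96.5 = 62 m.

62 m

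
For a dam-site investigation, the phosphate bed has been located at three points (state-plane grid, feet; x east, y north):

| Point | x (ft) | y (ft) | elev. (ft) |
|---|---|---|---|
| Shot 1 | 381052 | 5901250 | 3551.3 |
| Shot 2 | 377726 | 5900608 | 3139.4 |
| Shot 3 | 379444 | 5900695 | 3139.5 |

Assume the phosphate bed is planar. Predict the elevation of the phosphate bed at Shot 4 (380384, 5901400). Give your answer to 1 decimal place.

3711.1 ft

Two edge vectors: Shot 1→Shot 2 = (-3326, -642, -411.9), Shot 1→Shot 3 = (-1608, -555, -411.8).
Normal n = (Shot 1→Shot 2) × (Shot 1→Shot 3) = (35771.1, -707311.6, 813594).
So ∂z/∂x = −n_x/n_z = −0.043966770 and ∂z/∂y = −n_y/n_z = 0.869366785.
Intercept c from Shot 1: 3551.3 + 16753.63 − 5130350.74 = −5110045.81.
At (380384, 5901400): z = −16724.3 + 5130481.1 − 5110045.81 = 3711.1 ft.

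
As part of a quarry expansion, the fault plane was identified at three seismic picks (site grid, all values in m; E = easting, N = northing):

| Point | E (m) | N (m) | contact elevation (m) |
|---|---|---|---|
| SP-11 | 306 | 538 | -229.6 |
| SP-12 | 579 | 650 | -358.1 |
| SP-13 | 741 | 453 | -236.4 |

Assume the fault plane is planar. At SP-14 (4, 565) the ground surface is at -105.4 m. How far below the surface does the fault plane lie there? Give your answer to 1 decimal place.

Two edge vectors: SP-11→SP-12 = (273, 112, -128.5), SP-11→SP-13 = (435, -85, -6.8).
Normal n = (SP-11→SP-12) × (SP-11→SP-13) = (-11684.1, -54041.1, -71925).
So ∂z/∂E = −n_x/n_z = −0.16245 and ∂z/∂N = −n_y/n_z = −0.75135.
Intercept c from SP-11: -229.6 + 49.71 + 404.23 = 224.34.
At (4, 565): z_contact = −0.65 − 424.51 + 224.34 = -200.83 m.
Depth below ground = -105.4 − (-200.83) = 95.4 m.

95.4 m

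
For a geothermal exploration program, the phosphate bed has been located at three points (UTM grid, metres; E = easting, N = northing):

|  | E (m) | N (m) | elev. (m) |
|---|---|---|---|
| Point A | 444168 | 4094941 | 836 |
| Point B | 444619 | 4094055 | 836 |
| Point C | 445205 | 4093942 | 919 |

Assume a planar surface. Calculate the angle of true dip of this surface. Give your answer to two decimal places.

9.99°

Let the plane be z = a·E + b·N + c.
Point B−Point A: 451a − 886b = 0;  Point C−Point A: 1037a − 999b = 83.
Solving gives a = 0.15705, b = 0.07995.
Gradient magnitude |∇z| = √(a² + b²) = √(0.02467 + 0.00639) = 0.17623.
True dip = arctan(0.17623) = 9.99°, dipping toward WSW (azimuth ≈ 243°).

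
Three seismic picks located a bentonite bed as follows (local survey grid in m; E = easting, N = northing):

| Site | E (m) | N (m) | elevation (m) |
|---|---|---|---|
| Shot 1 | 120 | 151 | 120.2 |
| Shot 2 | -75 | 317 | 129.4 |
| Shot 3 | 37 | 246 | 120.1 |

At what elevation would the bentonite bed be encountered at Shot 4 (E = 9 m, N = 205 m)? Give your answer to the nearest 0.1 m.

132.1 m

Two edge vectors: Shot 1→Shot 2 = (-195, 166, 9.2), Shot 1→Shot 3 = (-83, 95, -0.1).
Normal n = (Shot 1→Shot 2) × (Shot 1→Shot 3) = (-890.6, -783.1, -4747).
So ∂z/∂E = −n_x/n_z = −0.18761 and ∂z/∂N = −n_y/n_z = −0.16497.
Intercept c from Shot 1: 120.2 + 22.51 + 24.91 = 167.62.
At (9, 205): z = −1.7 − 33.8 + 167.62 = 132.1 m.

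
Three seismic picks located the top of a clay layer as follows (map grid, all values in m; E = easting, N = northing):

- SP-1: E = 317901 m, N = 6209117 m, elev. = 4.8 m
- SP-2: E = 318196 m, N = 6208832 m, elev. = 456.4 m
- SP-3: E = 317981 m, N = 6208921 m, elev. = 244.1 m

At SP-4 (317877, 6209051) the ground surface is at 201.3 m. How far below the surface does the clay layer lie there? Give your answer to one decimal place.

145.5 m

Let the plane be z = a·E + b·N + c.
SP-2−SP-1: 295a − 285b = 451.6;  SP-3−SP-1: 80a − 196b = 239.3.
Solving gives a = 0.580042833, b = −0.984166191.
Then c = 4.8 − a·317901 − b·6209117 = 5926411.63.
At (317877, 6209051): z_contact = 184382.28 − 6110738.07 + 5926411.63 = 55.83 m.
Depth below ground = 201.3 − 55.83 = 145.5 m.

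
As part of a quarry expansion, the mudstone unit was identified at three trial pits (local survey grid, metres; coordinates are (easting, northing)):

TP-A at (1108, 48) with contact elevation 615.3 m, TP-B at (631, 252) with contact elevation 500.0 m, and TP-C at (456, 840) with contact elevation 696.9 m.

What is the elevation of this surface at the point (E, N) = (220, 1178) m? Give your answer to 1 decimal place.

750.4 m

Two edge vectors: TP-A→TP-B = (-477, 204, -115.3), TP-A→TP-C = (-652, 792, 81.6).
Normal n = (TP-A→TP-B) × (TP-A→TP-C) = (107964, 114098.8, -244776).
So ∂z/∂E = −n_x/n_z = 0.441073 and ∂z/∂N = −n_y/n_z = 0.466136.
Intercept c from TP-A: 615.3 − 488.71 − 22.37 = 104.22.
At (220, 1178): z = 97.0 + 549.1 + 104.22 = 750.4 m.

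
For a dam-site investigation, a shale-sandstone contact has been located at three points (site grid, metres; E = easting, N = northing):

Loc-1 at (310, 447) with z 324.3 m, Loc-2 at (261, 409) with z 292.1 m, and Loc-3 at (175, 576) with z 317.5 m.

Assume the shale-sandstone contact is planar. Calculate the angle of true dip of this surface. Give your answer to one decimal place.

Two edge vectors: Loc-1→Loc-2 = (-49, -38, -32.2), Loc-1→Loc-3 = (-135, 129, -6.8).
Normal n = (Loc-1→Loc-2) × (Loc-1→Loc-3) = (4412.2, 4013.8, -11451).
So ∂z/∂E = −n_x/n_z = 0.38531 and ∂z/∂N = −n_y/n_z = 0.35052.
Gradient magnitude |∇z| = √(a² + b²) = √(0.14846 + 0.12286) = 0.52089.
True dip = arctan(0.52089) = 27.5°, dipping toward SW (azimuth ≈ 228°).

27.5°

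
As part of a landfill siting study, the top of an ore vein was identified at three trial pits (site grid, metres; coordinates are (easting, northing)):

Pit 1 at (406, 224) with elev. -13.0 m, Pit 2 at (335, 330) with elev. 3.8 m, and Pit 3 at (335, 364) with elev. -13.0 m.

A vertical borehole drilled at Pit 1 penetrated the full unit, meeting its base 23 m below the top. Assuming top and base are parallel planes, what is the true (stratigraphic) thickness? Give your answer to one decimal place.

15.5 m

Let the plane be z = a·E + b·N + c.
Pit 2−Pit 1: −71a + 106b = 16.8;  Pit 3−Pit 1: −71a + 140b = 0.
Solving gives a = −0.97432, b = −0.49412.
|∇z| = √(a²+b²) = 1.09245, so dip δ = arctan(1.09245) = 47.53°.
True thickness = vertical thickness × cos δ = 23 × cos 47.53° = 15.5 m.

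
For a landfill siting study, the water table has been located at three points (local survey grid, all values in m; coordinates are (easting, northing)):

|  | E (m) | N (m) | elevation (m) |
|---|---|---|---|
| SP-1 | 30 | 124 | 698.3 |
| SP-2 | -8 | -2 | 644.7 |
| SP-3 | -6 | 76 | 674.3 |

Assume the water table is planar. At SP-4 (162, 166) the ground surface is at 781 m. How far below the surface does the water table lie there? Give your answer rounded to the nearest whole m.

Two edge vectors: SP-1→SP-2 = (-38, -126, -53.6), SP-1→SP-3 = (-36, -48, -24).
Normal n = (SP-1→SP-2) × (SP-1→SP-3) = (451.2, 1017.6, -2712).
So ∂z/∂E = −n_x/n_z = 0.16637 and ∂z/∂N = −n_y/n_z = 0.37522.
Intercept c from SP-1: 698.3 − 4.99 − 46.53 = 646.78.
At (162, 166): z_contact = 27.0 + 62.3 + 646.78 = 736.0 m.
Depth below ground = 781 − 736.0 = 45 m.

45 m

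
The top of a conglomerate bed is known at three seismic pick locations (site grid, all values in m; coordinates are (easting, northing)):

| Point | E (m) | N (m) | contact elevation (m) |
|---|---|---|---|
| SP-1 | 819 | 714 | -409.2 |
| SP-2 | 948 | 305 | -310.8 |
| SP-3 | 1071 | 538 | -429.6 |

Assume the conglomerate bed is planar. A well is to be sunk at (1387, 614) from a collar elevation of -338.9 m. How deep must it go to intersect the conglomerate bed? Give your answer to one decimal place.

217.5 m

Let the plane be z = a·E + b·N + c.
SP-2−SP-1: 129a − 409b = 98.4;  SP-3−SP-1: 252a − 176b = −20.4.
Solving gives a = −0.319322, b = −0.341302.
Then c = -409.2 − a·819 − b·714 = 96.01.
At (1387, 614): z_contact = −442.90 − 209.56 + 96.01 = -556.44 m.
Depth below ground = -338.9 − (-556.44) = 217.5 m.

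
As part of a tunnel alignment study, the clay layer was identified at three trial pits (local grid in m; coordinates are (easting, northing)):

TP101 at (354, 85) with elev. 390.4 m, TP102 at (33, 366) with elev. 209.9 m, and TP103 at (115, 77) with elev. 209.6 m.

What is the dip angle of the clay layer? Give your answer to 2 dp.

Let the plane be z = a·E + b·N + c.
TP102−TP101: −321a + 281b = −180.5;  TP103−TP101: −239a − 8b = −180.8.
Solving gives a = 0.74933, b = 0.21365.
Gradient magnitude |∇z| = √(a² + b²) = √(0.56150 + 0.04565) = 0.77920.
True dip = arctan(0.77920) = 37.93°, dipping toward WSW (azimuth ≈ 254°).

37.93°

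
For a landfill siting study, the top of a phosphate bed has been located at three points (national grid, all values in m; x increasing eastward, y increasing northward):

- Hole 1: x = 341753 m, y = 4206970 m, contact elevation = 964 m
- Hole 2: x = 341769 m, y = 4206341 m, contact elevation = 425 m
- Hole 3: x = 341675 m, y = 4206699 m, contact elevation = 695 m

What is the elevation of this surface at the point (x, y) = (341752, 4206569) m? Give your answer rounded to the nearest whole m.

Let the plane be z = a·x + b·y + c.
Hole 2−Hole 1: 16a − 629b = −539;  Hole 3−Hole 1: −78a − 271b = −269.
Solving gives a = 0.43319975, b = 0.86793513.
Then c = 964 − a·341753 − b·4206970 = −3798460.36.
At (341752, 4206569): z = 148046.9 + 3651029.0 − 3798460.36 = 615.5 m.

616 m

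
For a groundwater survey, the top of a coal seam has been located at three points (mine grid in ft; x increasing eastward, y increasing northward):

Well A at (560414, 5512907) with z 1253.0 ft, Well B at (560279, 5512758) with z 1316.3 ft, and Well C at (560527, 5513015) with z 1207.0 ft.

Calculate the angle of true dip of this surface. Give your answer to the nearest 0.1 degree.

Let the plane be z = a·x + b·y + c.
Well B−Well A: −135a − 149b = 63.3;  Well C−Well A: 113a + 108b = −46.
Solving gives a = −0.00780, b = −0.41777.
Gradient magnitude |∇z| = √(a² + b²) = √(0.00006 + 0.17453) = 0.41784.
True dip = arctan(0.41784) = 22.7°, dipping toward N (azimuth ≈ 001°).

22.7°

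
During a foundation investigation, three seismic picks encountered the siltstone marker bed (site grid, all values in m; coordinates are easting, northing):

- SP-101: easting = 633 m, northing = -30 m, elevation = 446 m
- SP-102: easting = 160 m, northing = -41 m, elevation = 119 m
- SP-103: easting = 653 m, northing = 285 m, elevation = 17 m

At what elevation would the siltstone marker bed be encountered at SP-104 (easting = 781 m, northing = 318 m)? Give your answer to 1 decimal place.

Let the plane be z = a·easting + b·northing + c.
SP-102−SP-101: −473a − 11b = −327;  SP-103−SP-101: 20a + 315b = −429.
Solving gives a = 0.72407, b = −1.40788.
Then c = 446 − a·633 − b·-30 = −54.57.
At (781, 318): z = 565.5 − 447.7 − 54.57 = 63.2 m.

63.2 m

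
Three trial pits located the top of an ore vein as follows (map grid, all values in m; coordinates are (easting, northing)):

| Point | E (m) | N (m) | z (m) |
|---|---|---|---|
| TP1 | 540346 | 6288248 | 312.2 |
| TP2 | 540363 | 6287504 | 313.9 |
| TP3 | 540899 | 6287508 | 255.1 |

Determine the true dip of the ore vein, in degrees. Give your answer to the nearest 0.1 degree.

Let the plane be z = a·E + b·N + c.
TP2−TP1: 17a − 744b = 1.7;  TP3−TP1: 553a − 740b = −57.1.
Solving gives a = −0.10967, b = −0.00479.
Gradient magnitude |∇z| = √(a² + b²) = √(0.01203 + 0.00002) = 0.10977.
True dip = arctan(0.10977) = 6.3°, dipping toward E (azimuth ≈ 087°).

6.3°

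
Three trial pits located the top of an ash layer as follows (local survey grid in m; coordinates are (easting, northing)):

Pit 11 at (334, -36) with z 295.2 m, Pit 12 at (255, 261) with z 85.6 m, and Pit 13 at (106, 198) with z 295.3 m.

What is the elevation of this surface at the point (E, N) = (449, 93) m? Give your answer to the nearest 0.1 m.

55.3 m

Let the plane be z = a·E + b·N + c.
Pit 12−Pit 11: −79a + 297b = −209.6;  Pit 13−Pit 11: −228a + 234b = 0.1.
Solving gives a = −0.99687, b = −0.97089.
Then c = 295.2 − a·334 − b·-36 = 593.20.
At (449, 93): z = −447.6 − 90.3 + 593.20 = 55.3 m.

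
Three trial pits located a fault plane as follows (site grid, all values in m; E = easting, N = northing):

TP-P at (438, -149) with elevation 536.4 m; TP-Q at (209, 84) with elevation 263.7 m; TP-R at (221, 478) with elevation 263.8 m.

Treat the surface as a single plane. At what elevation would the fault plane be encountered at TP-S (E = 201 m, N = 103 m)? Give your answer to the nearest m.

254 m

Two edge vectors: TP-P→TP-Q = (-229, 233, -272.7), TP-P→TP-R = (-217, 627, -272.6).
Normal n = (TP-P→TP-Q) × (TP-P→TP-R) = (107467.1, -3249.5, -93022).
So ∂z/∂E = −n_x/n_z = 1.15529 and ∂z/∂N = −n_y/n_z = −0.03493.
Intercept c from TP-P: 536.4 − 506.02 − 5.20 = 25.18.
At (201, 103): z = 232.2 − 3.6 + 25.18 = 253.8 m.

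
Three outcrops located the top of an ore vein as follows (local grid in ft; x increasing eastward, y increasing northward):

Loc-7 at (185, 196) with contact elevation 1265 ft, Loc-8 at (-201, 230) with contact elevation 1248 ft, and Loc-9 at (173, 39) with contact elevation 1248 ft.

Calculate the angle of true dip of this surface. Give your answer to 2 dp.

6.67°

Two edge vectors: Loc-7→Loc-8 = (-386, 34, -17), Loc-7→Loc-9 = (-12, -157, -17).
Normal n = (Loc-7→Loc-8) × (Loc-7→Loc-9) = (-3247, -6358, 61010).
So ∂z/∂x = −n_x/n_z = 0.05322 and ∂z/∂y = −n_y/n_z = 0.10421.
Gradient magnitude |∇z| = √(a² + b²) = √(0.00283 + 0.01086) = 0.11702.
True dip = arctan(0.11702) = 6.67°, dipping toward SSW (azimuth ≈ 207°).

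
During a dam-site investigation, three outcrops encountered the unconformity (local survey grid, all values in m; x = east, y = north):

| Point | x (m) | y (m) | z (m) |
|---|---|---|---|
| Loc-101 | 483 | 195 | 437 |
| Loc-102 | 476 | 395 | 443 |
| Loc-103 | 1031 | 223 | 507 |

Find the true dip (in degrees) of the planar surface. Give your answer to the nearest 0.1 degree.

7.4°

Let the plane be z = a·x + b·y + c.
Loc-102−Loc-101: −7a + 200b = 6;  Loc-103−Loc-101: 548a + 28b = 70.
Solving gives a = 0.12598, b = 0.03441.
Gradient magnitude |∇z| = √(a² + b²) = √(0.01587 + 0.00118) = 0.13059.
True dip = arctan(0.13059) = 7.4°, dipping toward WSW (azimuth ≈ 255°).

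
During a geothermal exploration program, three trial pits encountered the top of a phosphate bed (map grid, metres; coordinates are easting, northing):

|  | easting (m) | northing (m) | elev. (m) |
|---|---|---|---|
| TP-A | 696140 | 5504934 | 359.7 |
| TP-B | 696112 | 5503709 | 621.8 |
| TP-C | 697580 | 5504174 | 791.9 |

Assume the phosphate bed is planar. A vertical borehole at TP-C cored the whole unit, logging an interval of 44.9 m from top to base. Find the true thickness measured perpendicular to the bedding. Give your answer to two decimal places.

Two edge vectors: TP-A→TP-B = (-28, -1225, 262.1), TP-A→TP-C = (1440, -760, 432.2).
Normal n = (TP-A→TP-B) × (TP-A→TP-C) = (-330249, 389525.6, 1785280).
So ∂z/∂easting = −n_x/n_z = 0.18498 and ∂z/∂northing = −n_y/n_z = −0.21819.
|∇z| = √(a²+b²) = 0.28605, so dip δ = arctan(0.28605) = 15.96°.
True thickness = vertical thickness × cos δ = 44.9 × cos 15.96° = 43.17 m.

43.17 m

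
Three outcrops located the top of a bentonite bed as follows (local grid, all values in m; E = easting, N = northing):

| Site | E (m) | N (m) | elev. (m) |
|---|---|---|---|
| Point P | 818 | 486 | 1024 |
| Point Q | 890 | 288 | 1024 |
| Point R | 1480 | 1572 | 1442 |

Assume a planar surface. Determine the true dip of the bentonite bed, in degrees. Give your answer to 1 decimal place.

Two edge vectors: Point P→Point Q = (72, -198, 0), Point P→Point R = (662, 1086, 418).
Normal n = (Point P→Point Q) × (Point P→Point R) = (-82764, -30096, 209268).
So ∂z/∂E = −n_x/n_z = 0.39549 and ∂z/∂N = −n_y/n_z = 0.14382.
Gradient magnitude |∇z| = √(a² + b²) = √(0.15641 + 0.02068) = 0.42083.
True dip = arctan(0.42083) = 22.8°, dipping toward WSW (azimuth ≈ 250°).

22.8°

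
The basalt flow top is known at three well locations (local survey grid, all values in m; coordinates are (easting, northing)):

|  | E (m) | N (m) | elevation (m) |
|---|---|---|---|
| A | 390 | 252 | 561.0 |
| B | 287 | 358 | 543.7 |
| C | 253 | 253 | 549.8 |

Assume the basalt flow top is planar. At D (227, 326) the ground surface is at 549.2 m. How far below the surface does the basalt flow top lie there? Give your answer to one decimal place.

7.7 m

Let the plane be z = a·E + b·N + c.
B−A: −103a + 106b = −17.3;  C−A: −137a + 1b = −11.2.
Solving gives a = 0.08114, b = −0.08437.
Then c = 561 − a·390 − b·252 = 550.62.
At (227, 326): z_contact = 18.42 − 27.50 + 550.62 = 541.53 m.
Depth below ground = 549.2 − 541.53 = 7.7 m.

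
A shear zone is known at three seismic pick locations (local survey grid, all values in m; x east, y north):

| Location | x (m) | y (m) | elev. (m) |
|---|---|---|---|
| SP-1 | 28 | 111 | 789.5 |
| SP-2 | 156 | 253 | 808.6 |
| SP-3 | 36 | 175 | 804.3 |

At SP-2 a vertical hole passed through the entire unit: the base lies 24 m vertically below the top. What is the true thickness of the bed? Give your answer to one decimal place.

23.1 m

Let the plane be z = a·x + b·y + c.
SP-2−SP-1: 128a + 142b = 19.1;  SP-3−SP-1: 8a + 64b = 14.8.
Solving gives a = −0.12460, b = 0.24683.
|∇z| = √(a²+b²) = 0.27649, so dip δ = arctan(0.27649) = 15.46°.
True thickness = vertical thickness × cos δ = 24 × cos 15.46° = 23.1 m.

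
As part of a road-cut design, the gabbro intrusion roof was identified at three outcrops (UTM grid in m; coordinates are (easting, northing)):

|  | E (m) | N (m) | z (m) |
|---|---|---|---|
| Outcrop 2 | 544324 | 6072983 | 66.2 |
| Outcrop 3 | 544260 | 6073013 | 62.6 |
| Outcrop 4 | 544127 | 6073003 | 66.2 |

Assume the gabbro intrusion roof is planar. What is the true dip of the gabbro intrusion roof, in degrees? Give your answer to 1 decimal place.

Two edge vectors: Outcrop 2→Outcrop 3 = (-64, 30, -3.6), Outcrop 2→Outcrop 4 = (-197, 20, 0).
Normal n = (Outcrop 2→Outcrop 3) × (Outcrop 2→Outcrop 4) = (72, 709.2, 4630).
So ∂z/∂E = −n_x/n_z = −0.01555 and ∂z/∂N = −n_y/n_z = −0.15317.
Gradient magnitude |∇z| = √(a² + b²) = √(0.00024 + 0.02346) = 0.15396.
True dip = arctan(0.15396) = 8.8°, dipping toward N (azimuth ≈ 006°).

8.8°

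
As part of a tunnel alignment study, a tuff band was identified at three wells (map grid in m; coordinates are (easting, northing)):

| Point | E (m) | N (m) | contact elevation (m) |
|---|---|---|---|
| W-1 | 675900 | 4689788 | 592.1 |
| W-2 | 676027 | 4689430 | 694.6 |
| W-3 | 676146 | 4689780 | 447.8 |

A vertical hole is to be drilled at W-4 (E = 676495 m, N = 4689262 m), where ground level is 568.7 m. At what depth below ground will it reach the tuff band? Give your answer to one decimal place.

72.2 m

Let the plane be z = a·E + b·N + c.
W-2−W-1: 127a − 358b = 102.5;  W-3−W-1: 246a − 8b = −144.3.
Solving gives a = −0.602851169, b = −0.500173460.
Then c = 592.1 − a·675900 − b·4689788 = 2753766.69.
At (676495, 4689262): z_contact = −407825.80 − 2345444.40 + 2753766.69 = 496.49 m.
Depth below ground = 568.7 − 496.49 = 72.2 m.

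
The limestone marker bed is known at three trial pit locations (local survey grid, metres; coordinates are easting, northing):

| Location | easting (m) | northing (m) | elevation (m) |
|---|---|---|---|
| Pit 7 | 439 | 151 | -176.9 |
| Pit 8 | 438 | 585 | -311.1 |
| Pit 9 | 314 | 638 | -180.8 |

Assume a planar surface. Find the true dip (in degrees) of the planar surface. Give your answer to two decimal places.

50.76°

Two edge vectors: Pit 7→Pit 8 = (-1, 434, -134.2), Pit 7→Pit 9 = (-125, 487, -3.9).
Normal n = (Pit 7→Pit 8) × (Pit 7→Pit 9) = (63662.8, 16771.1, 53763).
So ∂z/∂easting = −n_x/n_z = −1.18414 and ∂z/∂northing = −n_y/n_z = −0.31195.
Gradient magnitude |∇z| = √(a² + b²) = √(1.40218 + 0.09731) = 1.22454.
True dip = arctan(1.22454) = 50.76°, dipping toward ENE (azimuth ≈ 075°).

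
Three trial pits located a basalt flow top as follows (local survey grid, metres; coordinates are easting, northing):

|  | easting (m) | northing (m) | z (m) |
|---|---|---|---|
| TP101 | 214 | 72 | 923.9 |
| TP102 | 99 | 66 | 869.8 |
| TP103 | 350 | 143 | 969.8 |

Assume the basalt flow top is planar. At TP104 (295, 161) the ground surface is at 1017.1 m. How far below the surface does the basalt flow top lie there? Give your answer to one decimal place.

Let the plane be z = a·easting + b·northing + c.
TP102−TP101: −115a − 6b = −54.1;  TP103−TP101: 136a + 71b = 45.9.
Solving gives a = 0.48520, b = −0.28291.
Then c = 923.9 − a·214 − b·72 = 840.44.
At (295, 161): z_contact = 143.13 − 45.55 + 840.44 = 938.02 m.
Depth below ground = 1017.1 − 938.02 = 79.1 m.

79.1 m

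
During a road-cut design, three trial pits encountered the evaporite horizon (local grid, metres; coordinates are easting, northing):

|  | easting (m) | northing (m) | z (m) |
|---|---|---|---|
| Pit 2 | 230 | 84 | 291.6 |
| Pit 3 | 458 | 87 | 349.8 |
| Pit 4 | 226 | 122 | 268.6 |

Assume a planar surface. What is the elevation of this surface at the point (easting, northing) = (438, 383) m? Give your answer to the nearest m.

174 m

Let the plane be z = a·easting + b·northing + c.
Pit 3−Pit 2: 228a + 3b = 58.2;  Pit 4−Pit 2: −4a + 38b = −23.
Solving gives a = 0.26286, b = −0.57759.
Then c = 291.6 − a·230 − b·84 = 279.66.
At (438, 383): z = 115.1 − 221.2 + 279.66 = 173.6 m.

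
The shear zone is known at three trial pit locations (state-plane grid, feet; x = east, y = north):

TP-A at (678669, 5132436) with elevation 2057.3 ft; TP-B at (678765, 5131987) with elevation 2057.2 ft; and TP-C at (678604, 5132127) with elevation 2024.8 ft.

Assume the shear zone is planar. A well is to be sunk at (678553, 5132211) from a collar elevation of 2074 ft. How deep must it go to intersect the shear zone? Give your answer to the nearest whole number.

57 ft

Two edge vectors: TP-A→TP-B = (96, -449, -0.1), TP-A→TP-C = (-65, -309, -32.5).
Normal n = (TP-A→TP-B) × (TP-A→TP-C) = (14561.6, 3126.5, -58849).
So ∂z/∂x = −n_x/n_z = 0.24744006 and ∂z/∂y = −n_y/n_z = 0.05312750.
Intercept c from TP-A: 2057.3 − 167929.90 − 272673.47 = −438546.07.
At (678553, 5132211): z_contact = 167901.2 + 272661.5 − 438546.07 = 2016.6 ft.
Depth below ground = 2074 − 2016.6 = 57 ft.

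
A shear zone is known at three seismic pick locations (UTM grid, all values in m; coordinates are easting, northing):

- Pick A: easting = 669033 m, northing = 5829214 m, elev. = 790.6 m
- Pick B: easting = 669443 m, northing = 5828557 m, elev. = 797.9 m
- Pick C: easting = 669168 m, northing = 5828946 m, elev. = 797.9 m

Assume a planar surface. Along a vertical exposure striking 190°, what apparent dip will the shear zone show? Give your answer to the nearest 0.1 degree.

Two edge vectors: Pick A→Pick B = (410, -657, 7.3), Pick A→Pick C = (135, -268, 7.3).
Normal n = (Pick A→Pick B) × (Pick A→Pick C) = (-2839.7, -2007.5, -21185).
So ∂z/∂easting = −n_x/n_z = −0.13404 and ∂z/∂northing = −n_y/n_z = −0.09476.
Unit vector along 190° is (sin 190°, cos 190°) = (-0.1736, -0.9848).
Slope in that direction = a·(-0.1736) + b·(-0.9848) = 0.11660.
Apparent dip = arctan|0.11660| = 6.7° (true dip is 9.3°, so apparent ≤ true as expected).

6.7°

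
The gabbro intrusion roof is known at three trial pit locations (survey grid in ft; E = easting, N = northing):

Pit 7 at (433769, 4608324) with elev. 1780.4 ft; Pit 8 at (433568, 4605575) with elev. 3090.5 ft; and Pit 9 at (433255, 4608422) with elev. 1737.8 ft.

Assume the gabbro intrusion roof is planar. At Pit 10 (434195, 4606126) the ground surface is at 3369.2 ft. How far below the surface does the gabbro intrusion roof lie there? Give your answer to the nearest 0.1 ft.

545.9 ft

Let the plane be z = a·E + b·N + c.
Pit 8−Pit 7: −201a − 2749b = 1310.1;  Pit 9−Pit 7: −514a + 98b = −42.6.
Solving gives a = −0.007875009, b = −0.475997498.
Then c = 1780.4 − a·433769 − b·4608324 = 2198747.03.
At (434195, 4606126): z_contact = −3419.29 − 2192504.45 + 2198747.03 = 2823.29 ft.
Depth below ground = 3369.2 − 2823.29 = 545.9 ft.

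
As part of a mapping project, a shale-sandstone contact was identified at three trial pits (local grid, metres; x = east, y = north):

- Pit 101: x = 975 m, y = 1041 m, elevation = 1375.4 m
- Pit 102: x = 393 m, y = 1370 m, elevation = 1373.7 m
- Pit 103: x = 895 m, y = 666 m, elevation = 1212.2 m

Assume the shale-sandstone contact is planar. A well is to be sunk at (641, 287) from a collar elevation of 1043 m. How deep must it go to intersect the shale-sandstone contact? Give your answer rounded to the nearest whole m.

Two edge vectors: Pit 101→Pit 102 = (-582, 329, -1.7), Pit 101→Pit 103 = (-80, -375, -163.2).
Normal n = (Pit 101→Pit 102) × (Pit 101→Pit 103) = (-54330.3, -94846.4, 244570).
So ∂z/∂x = −n_x/n_z = 0.22215 and ∂z/∂y = −n_y/n_z = 0.38781.
Intercept c from Pit 101: 1375.4 − 216.59 − 403.71 = 755.10.
At (641, 287): z_contact = 142.4 + 111.3 + 755.10 = 1008.8 m.
Depth below ground = 1043 − 1008.8 = 34 m.

34 m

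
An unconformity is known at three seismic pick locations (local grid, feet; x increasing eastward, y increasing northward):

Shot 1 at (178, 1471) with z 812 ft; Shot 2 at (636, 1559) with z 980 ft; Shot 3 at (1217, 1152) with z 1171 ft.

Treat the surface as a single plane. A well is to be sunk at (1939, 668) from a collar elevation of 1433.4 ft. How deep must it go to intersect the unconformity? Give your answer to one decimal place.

24.1 ft

Let the plane be z = a·x + b·y + c.
Shot 2−Shot 1: 458a + 88b = 168;  Shot 3−Shot 1: 1039a − 319b = 359.
Solving gives a = 0.358618, b = 0.042647.
Then c = 812 − a·178 − b·1471 = 685.43.
At (1939, 668): z_contact = 695.36 + 28.49 + 685.43 = 1409.28 ft.
Depth below ground = 1433.4 − 1409.28 = 24.1 ft.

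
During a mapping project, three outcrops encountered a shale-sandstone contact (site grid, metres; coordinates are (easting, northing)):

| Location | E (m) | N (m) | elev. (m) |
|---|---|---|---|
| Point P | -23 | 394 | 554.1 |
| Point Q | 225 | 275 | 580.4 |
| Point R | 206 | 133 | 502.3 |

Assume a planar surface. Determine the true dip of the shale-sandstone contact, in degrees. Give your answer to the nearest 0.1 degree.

31.5°

Let the plane be z = a·E + b·N + c.
Point Q−Point P: 248a − 119b = 26.3;  Point R−Point P: 229a − 261b = −51.8.
Solving gives a = 0.34764, b = 0.50348.
Gradient magnitude |∇z| = √(a² + b²) = √(0.12085 + 0.25350) = 0.61184.
True dip = arctan(0.61184) = 31.5°, dipping toward SW (azimuth ≈ 215°).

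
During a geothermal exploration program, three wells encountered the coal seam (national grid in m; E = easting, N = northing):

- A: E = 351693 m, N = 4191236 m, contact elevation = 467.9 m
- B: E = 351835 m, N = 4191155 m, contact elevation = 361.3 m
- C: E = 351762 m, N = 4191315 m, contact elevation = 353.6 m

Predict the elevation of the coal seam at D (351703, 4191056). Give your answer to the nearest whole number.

552 m

Two edge vectors: A→B = (142, -81, -106.6), A→C = (69, 79, -114.3).
Normal n = (A→B) × (A→C) = (17679.7, 8875.2, 16807).
So ∂z/∂E = −n_x/n_z = −1.05192479 and ∂z/∂N = −n_y/n_z = −0.52806569.
Intercept c from A: 467.9 + 369954.59 + 2213247.92 = 2583670.40.
At (351703, 4191056): z = −369965.1 − 2213152.9 + 2583670.40 = 552.4 m.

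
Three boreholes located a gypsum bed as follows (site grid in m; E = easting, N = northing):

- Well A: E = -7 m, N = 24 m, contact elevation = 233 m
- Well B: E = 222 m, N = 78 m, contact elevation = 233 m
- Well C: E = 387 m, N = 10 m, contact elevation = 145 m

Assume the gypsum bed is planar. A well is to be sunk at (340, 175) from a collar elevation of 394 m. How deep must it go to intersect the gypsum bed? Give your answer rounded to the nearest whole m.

Two edge vectors: Well A→Well B = (229, 54, 0), Well A→Well C = (394, -14, -88).
Normal n = (Well A→Well B) × (Well A→Well C) = (-4752, 20152, -24482).
So ∂z/∂E = −n_x/n_z = −0.19410 and ∂z/∂N = −n_y/n_z = 0.82314.
Intercept c from Well A: 233 − 1.36 − 19.76 = 211.89.
At (340, 175): z_contact = −66.0 + 144.0 + 211.89 = 289.9 m.
Depth below ground = 394 − 289.9 = 104 m.

104 m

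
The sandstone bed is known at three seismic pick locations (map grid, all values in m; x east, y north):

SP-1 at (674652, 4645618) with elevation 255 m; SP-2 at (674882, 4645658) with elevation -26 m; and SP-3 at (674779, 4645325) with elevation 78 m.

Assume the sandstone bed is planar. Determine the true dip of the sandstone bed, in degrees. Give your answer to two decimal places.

Let the plane be z = a·x + b·y + c.
SP-2−SP-1: 230a + 40b = −281;  SP-3−SP-1: 127a − 293b = −177.
Solving gives a = −1.23379, b = 0.06931.
Gradient magnitude |∇z| = √(a² + b²) = √(1.52225 + 0.00480) = 1.23574.
True dip = arctan(1.23574) = 51.02°, dipping toward E (azimuth ≈ 093°).

51.02°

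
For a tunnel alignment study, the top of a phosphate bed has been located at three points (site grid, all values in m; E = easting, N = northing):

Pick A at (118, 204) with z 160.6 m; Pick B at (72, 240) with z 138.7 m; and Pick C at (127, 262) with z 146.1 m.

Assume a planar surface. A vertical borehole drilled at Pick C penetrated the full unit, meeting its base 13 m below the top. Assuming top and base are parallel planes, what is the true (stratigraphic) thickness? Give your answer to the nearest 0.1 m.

12.1 m

Two edge vectors: Pick A→Pick B = (-46, 36, -21.9), Pick A→Pick C = (9, 58, -14.5).
Normal n = (Pick A→Pick B) × (Pick A→Pick C) = (748.2, -864.1, -2992).
So ∂z/∂E = −n_x/n_z = 0.25007 and ∂z/∂N = −n_y/n_z = −0.28880.
|∇z| = √(a²+b²) = 0.38202, so dip δ = arctan(0.38202) = 20.91°.
True thickness = vertical thickness × cos δ = 13 × cos 20.91° = 12.1 m.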